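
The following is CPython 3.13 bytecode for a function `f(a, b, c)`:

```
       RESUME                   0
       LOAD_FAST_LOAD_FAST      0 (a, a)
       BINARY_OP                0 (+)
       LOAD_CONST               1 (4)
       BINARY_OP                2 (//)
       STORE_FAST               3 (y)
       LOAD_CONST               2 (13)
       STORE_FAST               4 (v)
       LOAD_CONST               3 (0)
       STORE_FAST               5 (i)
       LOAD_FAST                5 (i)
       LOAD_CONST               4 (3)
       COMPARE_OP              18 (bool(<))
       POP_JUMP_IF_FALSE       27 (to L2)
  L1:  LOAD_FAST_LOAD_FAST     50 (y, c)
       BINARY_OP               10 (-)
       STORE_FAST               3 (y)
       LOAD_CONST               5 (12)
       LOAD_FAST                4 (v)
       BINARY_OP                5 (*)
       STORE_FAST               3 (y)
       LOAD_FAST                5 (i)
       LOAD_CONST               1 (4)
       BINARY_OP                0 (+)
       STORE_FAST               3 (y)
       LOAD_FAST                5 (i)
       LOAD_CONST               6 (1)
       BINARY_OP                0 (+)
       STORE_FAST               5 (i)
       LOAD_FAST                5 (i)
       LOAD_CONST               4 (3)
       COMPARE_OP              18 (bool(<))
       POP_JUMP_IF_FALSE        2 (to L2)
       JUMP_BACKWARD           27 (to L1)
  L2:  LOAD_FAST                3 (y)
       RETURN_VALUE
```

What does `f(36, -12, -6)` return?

LOAD_FAST_LOAD_FAST a,a → push 36,36
BINARY_OP + → 36 + 36 = 72
LOAD_CONST → push 4
BINARY_OP // → 72 // 4 = 18
STORE_FAST y → y=18
LOAD_CONST → push 13
STORE_FAST v → v=13
LOAD_CONST → push 0
STORE_FAST i → i=0
LOAD_FAST i → push 0
LOAD_CONST → push 3
COMPARE_OP bool(<) → 0 vs 3 = True
POP_JUMP_IF_FALSE → pop True; no jump
LOAD_FAST_LOAD_FAST y,c → push 18,-6
BINARY_OP - → 18 - -6 = 24
STORE_FAST y → y=24
LOAD_CONST → push 12
LOAD_FAST v → push 13
BINARY_OP * → 12 * 13 = 156
STORE_FAST y → y=156
LOAD_FAST i → push 0
LOAD_CONST → push 4
BINARY_OP + → 0 + 4 = 4
STORE_FAST y → y=4
LOAD_FAST i → push 0
LOAD_CONST → push 1
BINARY_OP + → 0 + 1 = 1
STORE_FAST i → i=1
LOAD_FAST i → push 1
LOAD_CONST → push 3
COMPARE_OP bool(<) → 1 vs 3 = True
POP_JUMP_IF_FALSE → pop True; no jump
LOAD_FAST_LOAD_FAST y,c → push 4,-6
BINARY_OP - → 4 - -6 = 10
STORE_FAST y → y=10
LOAD_CONST → push 12
LOAD_FAST v → push 13
BINARY_OP * → 12 * 13 = 156
STORE_FAST y → y=156
LOAD_FAST i → push 1
LOAD_CONST → push 4
BINARY_OP + → 1 + 4 = 5
STORE_FAST y → y=5
LOAD_FAST i → push 1
LOAD_CONST → push 1
BINARY_OP + → 1 + 1 = 2
STORE_FAST i → i=2
LOAD_FAST i → push 2
LOAD_CONST → push 3
COMPARE_OP bool(<) → 2 vs 3 = True
POP_JUMP_IF_FALSE → pop True; no jump
LOAD_FAST_LOAD_FAST y,c → push 5,-6
BINARY_OP - → 5 - -6 = 11
STORE_FAST y → y=11
LOAD_CONST → push 12
LOAD_FAST v → push 13
BINARY_OP * → 12 * 13 = 156
STORE_FAST y → y=156
LOAD_FAST i → push 2
LOAD_CONST → push 4
BINARY_OP + → 2 + 4 = 6
STORE_FAST y → y=6
LOAD_FAST i → push 2
LOAD_CONST → push 1
BINARY_OP + → 2 + 1 = 3
STORE_FAST i → i=3
LOAD_FAST i → push 3
LOAD_CONST → push 3
COMPARE_OP bool(<) → 3 vs 3 = False
POP_JUMP_IF_FALSE → pop False; jump
LOAD_FAST y → push 6
RETURN_VALUE → return 6.

6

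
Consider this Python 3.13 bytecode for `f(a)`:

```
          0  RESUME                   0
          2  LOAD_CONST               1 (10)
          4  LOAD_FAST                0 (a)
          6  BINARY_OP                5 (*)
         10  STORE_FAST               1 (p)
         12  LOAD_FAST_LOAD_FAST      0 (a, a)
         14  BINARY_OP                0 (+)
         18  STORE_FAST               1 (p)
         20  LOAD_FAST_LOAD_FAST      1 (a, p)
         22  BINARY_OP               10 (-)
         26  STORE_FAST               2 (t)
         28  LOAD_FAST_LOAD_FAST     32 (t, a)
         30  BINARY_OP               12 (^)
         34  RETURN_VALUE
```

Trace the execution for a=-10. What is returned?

LOAD_CONST → push 10. Stack: [10]
LOAD_FAST a → push -10. Stack: [10, -10]
BINARY_OP * → 10 * -10 = -100. Stack: [-100]
STORE_FAST p → p=-100. Stack: []
LOAD_FAST_LOAD_FAST a,a → push -10,-10. Stack: [-10, -10]
BINARY_OP + → -10 + -10 = -20. Stack: [-20]
STORE_FAST p → p=-20. Stack: []
LOAD_FAST_LOAD_FAST a,p → push -10,-20. Stack: [-10, -20]
BINARY_OP - → -10 - -20 = 10. Stack: [10]
STORE_FAST t → t=10. Stack: []
LOAD_FAST_LOAD_FAST t,a → push 10,-10. Stack: [10, -10]
BINARY_OP ^ → 10 ^ -10 = -4. Stack: [-4]
RETURN_VALUE → return -4.

-4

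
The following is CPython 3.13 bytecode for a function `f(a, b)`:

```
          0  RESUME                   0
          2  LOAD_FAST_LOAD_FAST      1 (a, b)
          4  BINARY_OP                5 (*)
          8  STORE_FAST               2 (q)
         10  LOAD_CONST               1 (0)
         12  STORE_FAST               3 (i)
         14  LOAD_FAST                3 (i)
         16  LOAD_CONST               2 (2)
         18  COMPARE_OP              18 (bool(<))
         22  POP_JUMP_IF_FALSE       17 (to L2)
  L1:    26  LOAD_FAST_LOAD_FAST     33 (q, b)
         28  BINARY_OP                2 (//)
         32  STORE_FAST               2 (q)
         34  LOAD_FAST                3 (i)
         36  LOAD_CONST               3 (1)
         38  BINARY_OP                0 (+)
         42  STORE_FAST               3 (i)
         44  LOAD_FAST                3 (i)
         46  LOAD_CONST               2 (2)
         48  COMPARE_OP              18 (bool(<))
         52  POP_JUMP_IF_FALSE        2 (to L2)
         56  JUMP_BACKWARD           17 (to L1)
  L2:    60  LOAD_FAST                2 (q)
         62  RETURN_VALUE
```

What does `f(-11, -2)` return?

5

LOAD_FAST_LOAD_FAST a,b → push -11,-2. Stack: [-11, -2]
BINARY_OP * → -11 * -2 = 22. Stack: [22]
STORE_FAST q → q=22. Stack: []
LOAD_CONST → push 0. Stack: [0]
STORE_FAST i → i=0. Stack: []
LOAD_FAST i → push 0. Stack: [0]
LOAD_CONST → push 2. Stack: [0, 2]
COMPARE_OP bool(<) → 0 vs 2 = True. Stack: [True]
POP_JUMP_IF_FALSE → pop True; no jump. Stack: []
LOAD_FAST_LOAD_FAST q,b → push 22,-2. Stack: [22, -2]
BINARY_OP // → 22 // -2 = -11. Stack: [-11]
STORE_FAST q → q=-11. Stack: []
LOAD_FAST i → push 0. Stack: [0]
LOAD_CONST → push 1. Stack: [0, 1]
BINARY_OP + → 0 + 1 = 1. Stack: [1]
STORE_FAST i → i=1. Stack: []
LOAD_FAST i → push 1. Stack: [1]
LOAD_CONST → push 2. Stack: [1, 2]
COMPARE_OP bool(<) → 1 vs 2 = True. Stack: [True]
POP_JUMP_IF_FALSE → pop True; no jump. Stack: []
LOAD_FAST_LOAD_FAST q,b → push -11,-2. Stack: [-11, -2]
BINARY_OP // → -11 // -2 = 5. Stack: [5]
STORE_FAST q → q=5. Stack: []
LOAD_FAST i → push 1. Stack: [1]
LOAD_CONST → push 1. Stack: [1, 1]
BINARY_OP + → 1 + 1 = 2. Stack: [2]
STORE_FAST i → i=2. Stack: []
LOAD_FAST i → push 2. Stack: [2]
LOAD_CONST → push 2. Stack: [2, 2]
COMPARE_OP bool(<) → 2 vs 2 = False. Stack: [False]
POP_JUMP_IF_FALSE → pop False; jump. Stack: []
LOAD_FAST q → push 5. Stack: [5]
RETURN_VALUE → return 5.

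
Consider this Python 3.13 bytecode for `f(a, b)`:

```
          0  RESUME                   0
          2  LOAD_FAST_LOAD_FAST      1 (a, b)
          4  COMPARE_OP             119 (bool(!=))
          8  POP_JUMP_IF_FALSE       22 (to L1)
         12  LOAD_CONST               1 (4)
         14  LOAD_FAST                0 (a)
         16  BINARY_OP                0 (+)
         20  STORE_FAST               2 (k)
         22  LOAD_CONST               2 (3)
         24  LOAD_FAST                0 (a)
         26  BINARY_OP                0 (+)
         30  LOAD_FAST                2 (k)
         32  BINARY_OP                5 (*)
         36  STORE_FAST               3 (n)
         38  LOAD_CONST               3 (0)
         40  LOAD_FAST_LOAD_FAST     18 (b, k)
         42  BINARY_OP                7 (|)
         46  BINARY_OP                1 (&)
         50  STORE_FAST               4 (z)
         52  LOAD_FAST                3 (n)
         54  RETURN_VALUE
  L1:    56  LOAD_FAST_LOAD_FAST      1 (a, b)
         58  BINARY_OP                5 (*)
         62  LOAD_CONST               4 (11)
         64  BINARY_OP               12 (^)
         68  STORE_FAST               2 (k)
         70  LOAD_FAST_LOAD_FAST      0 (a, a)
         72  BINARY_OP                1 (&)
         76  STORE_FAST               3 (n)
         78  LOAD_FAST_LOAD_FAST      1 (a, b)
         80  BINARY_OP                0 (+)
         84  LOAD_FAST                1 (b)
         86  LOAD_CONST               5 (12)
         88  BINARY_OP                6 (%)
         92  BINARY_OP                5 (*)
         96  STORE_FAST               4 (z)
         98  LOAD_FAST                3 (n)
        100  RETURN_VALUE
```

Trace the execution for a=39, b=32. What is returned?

LOAD_FAST_LOAD_FAST a,b → push 39,32. Stack: [39, 32]
COMPARE_OP bool(!=) → 39 vs 32 = True. Stack: [True]
POP_JUMP_IF_FALSE → pop True; no jump. Stack: []
LOAD_CONST → push 4. Stack: [4]
LOAD_FAST a → push 39. Stack: [4, 39]
BINARY_OP + → 4 + 39 = 43. Stack: [43]
STORE_FAST k → k=43. Stack: []
LOAD_CONST → push 3. Stack: [3]
LOAD_FAST a → push 39. Stack: [3, 39]
BINARY_OP + → 3 + 39 = 42. Stack: [42]
LOAD_FAST k → push 43. Stack: [42, 43]
BINARY_OP * → 42 * 43 = 1806. Stack: [1806]
STORE_FAST n → n=1806. Stack: []
LOAD_CONST → push 0. Stack: [0]
LOAD_FAST_LOAD_FAST b,k → push 32,43. Stack: [0, 32, 43]
BINARY_OP | → 32 | 43 = 43. Stack: [0, 43]
BINARY_OP & → 0 & 43 = 0. Stack: [0]
STORE_FAST z → z=0. Stack: []
LOAD_FAST n → push 1806. Stack: [1806]
RETURN_VALUE → return 1806.

1806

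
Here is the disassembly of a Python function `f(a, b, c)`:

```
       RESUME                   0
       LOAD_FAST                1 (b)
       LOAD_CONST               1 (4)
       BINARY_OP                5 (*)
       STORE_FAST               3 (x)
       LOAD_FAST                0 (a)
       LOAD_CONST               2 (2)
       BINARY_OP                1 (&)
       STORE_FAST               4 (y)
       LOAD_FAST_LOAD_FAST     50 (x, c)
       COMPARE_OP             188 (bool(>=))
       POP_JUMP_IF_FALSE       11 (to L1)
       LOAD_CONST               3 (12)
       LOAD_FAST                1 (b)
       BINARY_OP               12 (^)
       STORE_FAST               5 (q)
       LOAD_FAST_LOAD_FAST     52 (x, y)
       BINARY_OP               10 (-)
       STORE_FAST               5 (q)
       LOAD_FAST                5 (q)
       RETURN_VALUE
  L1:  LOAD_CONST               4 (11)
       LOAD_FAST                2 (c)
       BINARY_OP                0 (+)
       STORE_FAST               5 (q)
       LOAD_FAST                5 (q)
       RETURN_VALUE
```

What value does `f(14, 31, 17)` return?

122

LOAD_FAST b → push 31. Stack: [31]
LOAD_CONST → push 4. Stack: [31, 4]
BINARY_OP * → 31 * 4 = 124. Stack: [124]
STORE_FAST x → x=124. Stack: []
LOAD_FAST a → push 14. Stack: [14]
LOAD_CONST → push 2. Stack: [14, 2]
BINARY_OP & → 14 & 2 = 2. Stack: [2]
STORE_FAST y → y=2. Stack: []
LOAD_FAST_LOAD_FAST x,c → push 124,17. Stack: [124, 17]
COMPARE_OP bool(>=) → 124 vs 17 = True. Stack: [True]
POP_JUMP_IF_FALSE → pop True; no jump. Stack: []
LOAD_CONST → push 12. Stack: [12]
LOAD_FAST b → push 31. Stack: [12, 31]
BINARY_OP ^ → 12 ^ 31 = 19. Stack: [19]
STORE_FAST q → q=19. Stack: []
LOAD_FAST_LOAD_FAST x,y → push 124,2. Stack: [124, 2]
BINARY_OP - → 124 - 2 = 122. Stack: [122]
STORE_FAST q → q=122. Stack: []
LOAD_FAST q → push 122. Stack: [122]
RETURN_VALUE → return 122.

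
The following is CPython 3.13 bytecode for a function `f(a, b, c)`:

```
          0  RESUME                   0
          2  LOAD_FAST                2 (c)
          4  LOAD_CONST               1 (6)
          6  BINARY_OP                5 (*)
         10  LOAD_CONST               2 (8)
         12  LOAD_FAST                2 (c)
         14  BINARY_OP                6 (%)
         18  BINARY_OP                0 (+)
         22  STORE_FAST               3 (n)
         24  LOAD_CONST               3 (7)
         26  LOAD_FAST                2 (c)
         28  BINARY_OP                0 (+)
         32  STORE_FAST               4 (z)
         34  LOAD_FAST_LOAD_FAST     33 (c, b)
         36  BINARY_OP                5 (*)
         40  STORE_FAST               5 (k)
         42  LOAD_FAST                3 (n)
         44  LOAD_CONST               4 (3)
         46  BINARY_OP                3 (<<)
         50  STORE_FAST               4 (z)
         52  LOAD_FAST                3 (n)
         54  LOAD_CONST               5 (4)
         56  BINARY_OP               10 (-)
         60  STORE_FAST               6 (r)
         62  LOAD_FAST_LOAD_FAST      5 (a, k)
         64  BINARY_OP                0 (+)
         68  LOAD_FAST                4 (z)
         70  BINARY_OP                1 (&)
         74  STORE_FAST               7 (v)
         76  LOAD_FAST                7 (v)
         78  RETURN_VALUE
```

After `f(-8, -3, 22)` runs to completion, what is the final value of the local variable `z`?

LOAD_FAST c → push 22. Stack: [22]
LOAD_CONST → push 6. Stack: [22, 6]
BINARY_OP * → 22 * 6 = 132. Stack: [132]
LOAD_CONST → push 8. Stack: [132, 8]
LOAD_FAST c → push 22. Stack: [132, 8, 22]
BINARY_OP % → 8 % 22 = 8. Stack: [132, 8]
BINARY_OP + → 132 + 8 = 140. Stack: [140]
STORE_FAST n → n=140. Stack: []
LOAD_CONST → push 7. Stack: [7]
LOAD_FAST c → push 22. Stack: [7, 22]
BINARY_OP + → 7 + 22 = 29. Stack: [29]
STORE_FAST z → z=29. Stack: []
LOAD_FAST_LOAD_FAST c,b → push 22,-3. Stack: [22, -3]
BINARY_OP * → 22 * -3 = -66. Stack: [-66]
STORE_FAST k → k=-66. Stack: []
LOAD_FAST n → push 140. Stack: [140]
LOAD_CONST → push 3. Stack: [140, 3]
BINARY_OP << → 140 << 3 = 1120. Stack: [1120]
STORE_FAST z → z=1120. Stack: []
LOAD_FAST n → push 140. Stack: [140]
LOAD_CONST → push 4. Stack: [140, 4]
BINARY_OP - → 140 - 4 = 136. Stack: [136]
STORE_FAST r → r=136. Stack: []
LOAD_FAST_LOAD_FAST a,k → push -8,-66. Stack: [-8, -66]
BINARY_OP + → -8 + -66 = -74. Stack: [-74]
LOAD_FAST z → push 1120. Stack: [-74, 1120]
BINARY_OP & → -74 & 1120 = 1056. Stack: [1056]
STORE_FAST v → v=1056. Stack: []
LOAD_FAST v → push 1056. Stack: [1056]
RETURN_VALUE → return 1056.

1120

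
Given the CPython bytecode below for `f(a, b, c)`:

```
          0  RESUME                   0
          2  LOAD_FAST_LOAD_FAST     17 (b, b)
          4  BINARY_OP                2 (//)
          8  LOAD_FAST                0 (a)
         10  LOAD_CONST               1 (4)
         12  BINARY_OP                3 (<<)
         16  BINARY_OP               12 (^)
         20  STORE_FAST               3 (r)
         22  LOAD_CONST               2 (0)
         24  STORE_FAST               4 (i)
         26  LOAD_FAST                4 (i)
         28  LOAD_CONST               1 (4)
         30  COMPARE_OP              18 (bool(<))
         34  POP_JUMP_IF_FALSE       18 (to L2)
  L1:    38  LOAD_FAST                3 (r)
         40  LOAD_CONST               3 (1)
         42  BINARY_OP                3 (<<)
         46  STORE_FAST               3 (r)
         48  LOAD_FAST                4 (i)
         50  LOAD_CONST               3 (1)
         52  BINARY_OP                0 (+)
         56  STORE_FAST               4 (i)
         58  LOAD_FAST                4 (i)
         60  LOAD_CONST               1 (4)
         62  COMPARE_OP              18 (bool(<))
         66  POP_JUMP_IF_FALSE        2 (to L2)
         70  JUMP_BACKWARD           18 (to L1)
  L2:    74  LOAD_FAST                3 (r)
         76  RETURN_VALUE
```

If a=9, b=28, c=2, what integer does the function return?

LOAD_FAST_LOAD_FAST b,b → push 28,28. Stack: [28, 28]
BINARY_OP // → 28 // 28 = 1. Stack: [1]
LOAD_FAST a → push 9. Stack: [1, 9]
LOAD_CONST → push 4. Stack: [1, 9, 4]
BINARY_OP << → 9 << 4 = 144. Stack: [1, 144]
BINARY_OP ^ → 1 ^ 144 = 145. Stack: [145]
STORE_FAST r → r=145. Stack: []
LOAD_CONST → push 0. Stack: [0]
STORE_FAST i → i=0. Stack: []
LOAD_FAST i → push 0. Stack: [0]
LOAD_CONST → push 4. Stack: [0, 4]
COMPARE_OP bool(<) → 0 vs 4 = True. Stack: [True]
POP_JUMP_IF_FALSE → pop True; no jump. Stack: []
LOAD_FAST r → push 145. Stack: [145]
LOAD_CONST → push 1. Stack: [145, 1]
BINARY_OP << → 145 << 1 = 290. Stack: [290]
STORE_FAST r → r=290. Stack: []
LOAD_FAST i → push 0. Stack: [0]
LOAD_CONST → push 1. Stack: [0, 1]
BINARY_OP + → 0 + 1 = 1. Stack: [1]
STORE_FAST i → i=1. Stack: []
LOAD_FAST i → push 1. Stack: [1]
LOAD_CONST → push 4. Stack: [1, 4]
COMPARE_OP bool(<) → 1 vs 4 = True. Stack: [True]
POP_JUMP_IF_FALSE → pop True; no jump. Stack: []
LOAD_FAST r → push 290. Stack: [290]
LOAD_CONST → push 1. Stack: [290, 1]
BINARY_OP << → 290 << 1 = 580. Stack: [580]
STORE_FAST r → r=580. Stack: []
LOAD_FAST i → push 1. Stack: [1]
LOAD_CONST → push 1. Stack: [1, 1]
BINARY_OP + → 1 + 1 = 2. Stack: [2]
STORE_FAST i → i=2. Stack: []
LOAD_FAST i → push 2. Stack: [2]
LOAD_CONST → push 4. Stack: [2, 4]
COMPARE_OP bool(<) → 2 vs 4 = True. Stack: [True]
POP_JUMP_IF_FALSE → pop True; no jump. Stack: []
LOAD_FAST r → push 580. Stack: [580]
LOAD_CONST → push 1. Stack: [580, 1]
BINARY_OP << → 580 << 1 = 1160. Stack: [1160]
STORE_FAST r → r=1160. Stack: []
LOAD_FAST i → push 2. Stack: [2]
LOAD_CONST → push 1. Stack: [2, 1]
BINARY_OP + → 2 + 1 = 3. Stack: [3]
STORE_FAST i → i=3. Stack: []
LOAD_FAST i → push 3. Stack: [3]
LOAD_CONST → push 4. Stack: [3, 4]
COMPARE_OP bool(<) → 3 vs 4 = True. Stack: [True]
POP_JUMP_IF_FALSE → pop True; no jump. Stack: []
LOAD_FAST r → push 1160. Stack: [1160]
LOAD_CONST → push 1. Stack: [1160, 1]
BINARY_OP << → 1160 << 1 = 2320. Stack: [2320]
STORE_FAST r → r=2320. Stack: []
LOAD_FAST i → push 3. Stack: [3]
LOAD_CONST → push 1. Stack: [3, 1]
BINARY_OP + → 3 + 1 = 4. Stack: [4]
STORE_FAST i → i=4. Stack: []
LOAD_FAST i → push 4. Stack: [4]
LOAD_CONST → push 4. Stack: [4, 4]
COMPARE_OP bool(<) → 4 vs 4 = False. Stack: [False]
POP_JUMP_IF_FALSE → pop False; jump. Stack: []
LOAD_FAST r → push 2320. Stack: [2320]
RETURN_VALUE → return 2320.

2320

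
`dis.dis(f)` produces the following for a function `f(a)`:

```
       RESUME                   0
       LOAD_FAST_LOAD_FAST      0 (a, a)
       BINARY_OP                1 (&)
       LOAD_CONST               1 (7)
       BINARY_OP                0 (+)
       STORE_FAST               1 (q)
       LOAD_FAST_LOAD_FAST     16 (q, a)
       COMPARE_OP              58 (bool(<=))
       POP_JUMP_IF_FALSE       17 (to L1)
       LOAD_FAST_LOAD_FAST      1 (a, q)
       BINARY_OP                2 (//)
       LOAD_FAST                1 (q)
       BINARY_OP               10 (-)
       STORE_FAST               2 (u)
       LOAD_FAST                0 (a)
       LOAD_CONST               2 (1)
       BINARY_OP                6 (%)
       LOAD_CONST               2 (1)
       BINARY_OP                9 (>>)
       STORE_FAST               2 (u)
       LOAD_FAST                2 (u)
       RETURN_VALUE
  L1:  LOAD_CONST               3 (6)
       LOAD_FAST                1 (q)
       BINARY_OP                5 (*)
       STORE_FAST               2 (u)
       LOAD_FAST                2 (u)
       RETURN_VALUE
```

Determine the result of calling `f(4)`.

66

LOAD_FAST_LOAD_FAST a,a → push 4,4. Stack: [4, 4]
BINARY_OP & → 4 & 4 = 4. Stack: [4]
LOAD_CONST → push 7. Stack: [4, 7]
BINARY_OP + → 4 + 7 = 11. Stack: [11]
STORE_FAST q → q=11. Stack: []
LOAD_FAST_LOAD_FAST q,a → push 11,4. Stack: [11, 4]
COMPARE_OP bool(<=) → 11 vs 4 = False. Stack: [False]
POP_JUMP_IF_FALSE → pop False; jump. Stack: []
LOAD_CONST → push 6. Stack: [6]
LOAD_FAST q → push 11. Stack: [6, 11]
BINARY_OP * → 6 * 11 = 66. Stack: [66]
STORE_FAST u → u=66. Stack: []
LOAD_FAST u → push 66. Stack: [66]
RETURN_VALUE → return 66.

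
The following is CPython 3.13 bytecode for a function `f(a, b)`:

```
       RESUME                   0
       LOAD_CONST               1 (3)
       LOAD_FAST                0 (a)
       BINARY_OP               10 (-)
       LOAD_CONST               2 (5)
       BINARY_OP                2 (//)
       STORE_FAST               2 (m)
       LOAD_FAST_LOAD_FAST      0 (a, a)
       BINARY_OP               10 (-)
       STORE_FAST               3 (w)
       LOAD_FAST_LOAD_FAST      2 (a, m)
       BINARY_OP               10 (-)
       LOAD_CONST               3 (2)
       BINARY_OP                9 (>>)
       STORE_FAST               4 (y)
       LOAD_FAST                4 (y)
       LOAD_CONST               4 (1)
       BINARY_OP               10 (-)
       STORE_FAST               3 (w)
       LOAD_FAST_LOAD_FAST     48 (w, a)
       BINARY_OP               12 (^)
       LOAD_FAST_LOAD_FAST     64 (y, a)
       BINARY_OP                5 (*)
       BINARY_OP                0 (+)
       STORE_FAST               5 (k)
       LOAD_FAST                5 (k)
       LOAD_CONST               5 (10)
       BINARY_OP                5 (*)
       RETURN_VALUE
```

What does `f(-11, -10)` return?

580

LOAD_CONST → push 3. Stack: [3]
LOAD_FAST a → push -11. Stack: [3, -11]
BINARY_OP - → 3 - -11 = 14. Stack: [14]
LOAD_CONST → push 5. Stack: [14, 5]
BINARY_OP // → 14 // 5 = 2. Stack: [2]
STORE_FAST m → m=2. Stack: []
LOAD_FAST_LOAD_FAST a,a → push -11,-11. Stack: [-11, -11]
BINARY_OP - → -11 - -11 = 0. Stack: [0]
STORE_FAST w → w=0. Stack: []
LOAD_FAST_LOAD_FAST a,m → push -11,2. Stack: [-11, 2]
BINARY_OP - → -11 - 2 = -13. Stack: [-13]
LOAD_CONST → push 2. Stack: [-13, 2]
BINARY_OP >> → -13 >> 2 = -4. Stack: [-4]
STORE_FAST y → y=-4. Stack: []
LOAD_FAST y → push -4. Stack: [-4]
LOAD_CONST → push 1. Stack: [-4, 1]
BINARY_OP - → -4 - 1 = -5. Stack: [-5]
STORE_FAST w → w=-5. Stack: []
LOAD_FAST_LOAD_FAST w,a → push -5,-11. Stack: [-5, -11]
BINARY_OP ^ → -5 ^ -11 = 14. Stack: [14]
LOAD_FAST_LOAD_FAST y,a → push -4,-11. Stack: [14, -4, -11]
BINARY_OP * → -4 * -11 = 44. Stack: [14, 44]
BINARY_OP + → 14 + 44 = 58. Stack: [58]
STORE_FAST k → k=58. Stack: []
LOAD_FAST k → push 58. Stack: [58]
LOAD_CONST → push 10. Stack: [58, 10]
BINARY_OP * → 58 * 10 = 580. Stack: [580]
RETURN_VALUE → return 580.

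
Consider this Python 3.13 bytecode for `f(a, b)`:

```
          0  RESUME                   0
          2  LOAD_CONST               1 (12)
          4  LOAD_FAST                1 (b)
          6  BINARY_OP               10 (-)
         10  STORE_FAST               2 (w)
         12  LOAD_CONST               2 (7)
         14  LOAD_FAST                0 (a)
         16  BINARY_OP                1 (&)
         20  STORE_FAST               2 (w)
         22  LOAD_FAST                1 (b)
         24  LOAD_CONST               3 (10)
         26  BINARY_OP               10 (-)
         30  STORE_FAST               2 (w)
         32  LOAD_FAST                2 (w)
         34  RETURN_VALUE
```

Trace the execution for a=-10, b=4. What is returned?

-6

LOAD_CONST → push 12. Stack: [12]
LOAD_FAST b → push 4. Stack: [12, 4]
BINARY_OP - → 12 - 4 = 8. Stack: [8]
STORE_FAST w → w=8. Stack: []
LOAD_CONST → push 7. Stack: [7]
LOAD_FAST a → push -10. Stack: [7, -10]
BINARY_OP & → 7 & -10 = 6. Stack: [6]
STORE_FAST w → w=6. Stack: []
LOAD_FAST b → push 4. Stack: [4]
LOAD_CONST → push 10. Stack: [4, 10]
BINARY_OP - → 4 - 10 = -6. Stack: [-6]
STORE_FAST w → w=-6. Stack: []
LOAD_FAST w → push -6. Stack: [-6]
RETURN_VALUE → return -6.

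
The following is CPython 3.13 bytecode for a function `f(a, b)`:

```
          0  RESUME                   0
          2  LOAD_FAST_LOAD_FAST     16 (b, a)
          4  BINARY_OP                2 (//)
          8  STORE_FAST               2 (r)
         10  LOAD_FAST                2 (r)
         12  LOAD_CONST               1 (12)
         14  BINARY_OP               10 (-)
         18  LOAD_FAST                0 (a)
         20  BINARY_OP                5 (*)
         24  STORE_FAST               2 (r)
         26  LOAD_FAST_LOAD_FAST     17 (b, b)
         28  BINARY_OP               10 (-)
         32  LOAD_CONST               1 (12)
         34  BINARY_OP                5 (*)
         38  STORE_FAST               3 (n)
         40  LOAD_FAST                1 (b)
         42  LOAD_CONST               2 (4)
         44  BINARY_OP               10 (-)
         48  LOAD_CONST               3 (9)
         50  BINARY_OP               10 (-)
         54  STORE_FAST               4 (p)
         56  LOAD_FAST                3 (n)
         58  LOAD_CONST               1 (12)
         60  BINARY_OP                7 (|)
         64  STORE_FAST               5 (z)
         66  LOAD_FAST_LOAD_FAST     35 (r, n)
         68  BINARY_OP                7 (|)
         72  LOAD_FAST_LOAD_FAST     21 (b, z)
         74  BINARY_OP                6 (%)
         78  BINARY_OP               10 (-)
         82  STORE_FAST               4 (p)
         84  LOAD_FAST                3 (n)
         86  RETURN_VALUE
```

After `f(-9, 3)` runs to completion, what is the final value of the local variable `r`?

LOAD_FAST_LOAD_FAST b,a → push 3,-9. Stack: [3, -9]
BINARY_OP // → 3 // -9 = -1. Stack: [-1]
STORE_FAST r → r=-1. Stack: []
LOAD_FAST r → push -1. Stack: [-1]
LOAD_CONST → push 12. Stack: [-1, 12]
BINARY_OP - → -1 - 12 = -13. Stack: [-13]
LOAD_FAST a → push -9. Stack: [-13, -9]
BINARY_OP * → -13 * -9 = 117. Stack: [117]
STORE_FAST r → r=117. Stack: []
LOAD_FAST_LOAD_FAST b,b → push 3,3. Stack: [3, 3]
BINARY_OP - → 3 - 3 = 0. Stack: [0]
LOAD_CONST → push 12. Stack: [0, 12]
BINARY_OP * → 0 * 12 = 0. Stack: [0]
STORE_FAST n → n=0. Stack: []
LOAD_FAST b → push 3. Stack: [3]
LOAD_CONST → push 4. Stack: [3, 4]
BINARY_OP - → 3 - 4 = -1. Stack: [-1]
LOAD_CONST → push 9. Stack: [-1, 9]
BINARY_OP - → -1 - 9 = -10. Stack: [-10]
STORE_FAST p → p=-10. Stack: []
LOAD_FAST n → push 0. Stack: [0]
LOAD_CONST → push 12. Stack: [0, 12]
BINARY_OP | → 0 | 12 = 12. Stack: [12]
STORE_FAST z → z=12. Stack: []
LOAD_FAST_LOAD_FAST r,n → push 117,0. Stack: [117, 0]
BINARY_OP | → 117 | 0 = 117. Stack: [117]
LOAD_FAST_LOAD_FAST b,z → push 3,12. Stack: [117, 3, 12]
BINARY_OP % → 3 % 12 = 3. Stack: [117, 3]
BINARY_OP - → 117 - 3 = 114. Stack: [114]
STORE_FAST p → p=114. Stack: []
LOAD_FAST n → push 0. Stack: [0]
RETURN_VALUE → return 0.

117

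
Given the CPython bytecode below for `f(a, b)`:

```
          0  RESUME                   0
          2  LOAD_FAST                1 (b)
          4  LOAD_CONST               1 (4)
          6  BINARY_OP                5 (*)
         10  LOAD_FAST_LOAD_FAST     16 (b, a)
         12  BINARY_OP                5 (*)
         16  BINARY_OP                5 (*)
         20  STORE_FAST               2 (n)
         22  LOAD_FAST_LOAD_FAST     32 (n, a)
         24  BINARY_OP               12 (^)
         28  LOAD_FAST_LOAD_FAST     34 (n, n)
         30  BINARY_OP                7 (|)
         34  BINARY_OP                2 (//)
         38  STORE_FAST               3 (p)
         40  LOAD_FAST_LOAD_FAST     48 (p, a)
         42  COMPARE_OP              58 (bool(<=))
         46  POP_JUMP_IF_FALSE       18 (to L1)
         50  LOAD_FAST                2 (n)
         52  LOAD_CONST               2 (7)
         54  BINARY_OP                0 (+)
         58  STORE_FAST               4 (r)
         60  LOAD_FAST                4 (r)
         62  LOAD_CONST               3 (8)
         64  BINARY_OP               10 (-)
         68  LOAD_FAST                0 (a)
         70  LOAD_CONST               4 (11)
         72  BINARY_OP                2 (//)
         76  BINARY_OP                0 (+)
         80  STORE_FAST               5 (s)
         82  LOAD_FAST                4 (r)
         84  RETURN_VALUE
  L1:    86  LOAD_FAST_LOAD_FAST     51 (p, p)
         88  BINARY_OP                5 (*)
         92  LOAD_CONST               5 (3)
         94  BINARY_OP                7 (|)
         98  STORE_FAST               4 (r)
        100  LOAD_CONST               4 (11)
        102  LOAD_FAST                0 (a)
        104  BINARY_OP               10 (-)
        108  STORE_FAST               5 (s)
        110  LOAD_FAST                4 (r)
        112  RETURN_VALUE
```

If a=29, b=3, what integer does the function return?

LOAD_FAST b → push 3. Stack: [3]
LOAD_CONST → push 4. Stack: [3, 4]
BINARY_OP * → 3 * 4 = 12. Stack: [12]
LOAD_FAST_LOAD_FAST b,a → push 3,29. Stack: [12, 3, 29]
BINARY_OP * → 3 * 29 = 87. Stack: [12, 87]
BINARY_OP * → 12 * 87 = 1044. Stack: [1044]
STORE_FAST n → n=1044. Stack: []
LOAD_FAST_LOAD_FAST n,a → push 1044,29. Stack: [1044, 29]
BINARY_OP ^ → 1044 ^ 29 = 1033. Stack: [1033]
LOAD_FAST_LOAD_FAST n,n → push 1044,1044. Stack: [1033, 1044, 1044]
BINARY_OP | → 1044 | 1044 = 1044. Stack: [1033, 1044]
BINARY_OP // → 1033 // 1044 = 0. Stack: [0]
STORE_FAST p → p=0. Stack: []
LOAD_FAST_LOAD_FAST p,a → push 0,29. Stack: [0, 29]
COMPARE_OP bool(<=) → 0 vs 29 = True. Stack: [True]
POP_JUMP_IF_FALSE → pop True; no jump. Stack: []
LOAD_FAST n → push 1044. Stack: [1044]
LOAD_CONST → push 7. Stack: [1044, 7]
BINARY_OP + → 1044 + 7 = 1051. Stack: [1051]
STORE_FAST r → r=1051. Stack: []
LOAD_FAST r → push 1051. Stack: [1051]
LOAD_CONST → push 8. Stack: [1051, 8]
BINARY_OP - → 1051 - 8 = 1043. Stack: [1043]
LOAD_FAST a → push 29. Stack: [1043, 29]
LOAD_CONST → push 11. Stack: [1043, 29, 11]
BINARY_OP // → 29 // 11 = 2. Stack: [1043, 2]
BINARY_OP + → 1043 + 2 = 1045. Stack: [1045]
STORE_FAST s → s=1045. Stack: []
LOAD_FAST r → push 1051. Stack: [1051]
RETURN_VALUE → return 1051.

1051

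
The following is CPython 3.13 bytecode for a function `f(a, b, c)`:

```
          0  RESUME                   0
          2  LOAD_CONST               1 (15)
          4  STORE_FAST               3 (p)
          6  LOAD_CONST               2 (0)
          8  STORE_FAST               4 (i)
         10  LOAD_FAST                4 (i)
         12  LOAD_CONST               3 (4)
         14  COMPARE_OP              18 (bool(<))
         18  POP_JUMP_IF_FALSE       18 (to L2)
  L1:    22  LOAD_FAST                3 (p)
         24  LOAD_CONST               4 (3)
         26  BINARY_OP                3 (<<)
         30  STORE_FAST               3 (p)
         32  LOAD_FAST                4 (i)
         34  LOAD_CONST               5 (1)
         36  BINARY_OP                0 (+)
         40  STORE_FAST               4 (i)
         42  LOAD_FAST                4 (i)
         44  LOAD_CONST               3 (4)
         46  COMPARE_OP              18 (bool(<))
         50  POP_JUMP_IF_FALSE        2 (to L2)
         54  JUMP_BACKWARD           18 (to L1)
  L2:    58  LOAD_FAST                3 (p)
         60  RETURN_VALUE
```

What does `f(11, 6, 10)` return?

LOAD_CONST → push 15. Stack: [15]
STORE_FAST p → p=15. Stack: []
LOAD_CONST → push 0. Stack: [0]
STORE_FAST i → i=0. Stack: []
LOAD_FAST i → push 0. Stack: [0]
LOAD_CONST → push 4. Stack: [0, 4]
COMPARE_OP bool(<) → 0 vs 4 = True. Stack: [True]
POP_JUMP_IF_FALSE → pop True; no jump. Stack: []
LOAD_FAST p → push 15. Stack: [15]
LOAD_CONST → push 3. Stack: [15, 3]
BINARY_OP << → 15 << 3 = 120. Stack: [120]
STORE_FAST p → p=120. Stack: []
LOAD_FAST i → push 0. Stack: [0]
LOAD_CONST → push 1. Stack: [0, 1]
BINARY_OP + → 0 + 1 = 1. Stack: [1]
STORE_FAST i → i=1. Stack: []
LOAD_FAST i → push 1. Stack: [1]
LOAD_CONST → push 4. Stack: [1, 4]
COMPARE_OP bool(<) → 1 vs 4 = True. Stack: [True]
POP_JUMP_IF_FALSE → pop True; no jump. Stack: []
LOAD_FAST p → push 120. Stack: [120]
LOAD_CONST → push 3. Stack: [120, 3]
BINARY_OP << → 120 << 3 = 960. Stack: [960]
STORE_FAST p → p=960. Stack: []
LOAD_FAST i → push 1. Stack: [1]
LOAD_CONST → push 1. Stack: [1, 1]
BINARY_OP + → 1 + 1 = 2. Stack: [2]
STORE_FAST i → i=2. Stack: []
LOAD_FAST i → push 2. Stack: [2]
LOAD_CONST → push 4. Stack: [2, 4]
COMPARE_OP bool(<) → 2 vs 4 = True. Stack: [True]
POP_JUMP_IF_FALSE → pop True; no jump. Stack: []
LOAD_FAST p → push 960. Stack: [960]
LOAD_CONST → push 3. Stack: [960, 3]
BINARY_OP << → 960 << 3 = 7680. Stack: [7680]
STORE_FAST p → p=7680. Stack: []
LOAD_FAST i → push 2. Stack: [2]
LOAD_CONST → push 1. Stack: [2, 1]
BINARY_OP + → 2 + 1 = 3. Stack: [3]
STORE_FAST i → i=3. Stack: []
LOAD_FAST i → push 3. Stack: [3]
LOAD_CONST → push 4. Stack: [3, 4]
COMPARE_OP bool(<) → 3 vs 4 = True. Stack: [True]
POP_JUMP_IF_FALSE → pop True; no jump. Stack: []
LOAD_FAST p → push 7680. Stack: [7680]
LOAD_CONST → push 3. Stack: [7680, 3]
BINARY_OP << → 7680 << 3 = 61440. Stack: [61440]
STORE_FAST p → p=61440. Stack: []
LOAD_FAST i → push 3. Stack: [3]
LOAD_CONST → push 1. Stack: [3, 1]
BINARY_OP + → 3 + 1 = 4. Stack: [4]
STORE_FAST i → i=4. Stack: []
LOAD_FAST i → push 4. Stack: [4]
LOAD_CONST → push 4. Stack: [4, 4]
COMPARE_OP bool(<) → 4 vs 4 = False. Stack: [False]
POP_JUMP_IF_FALSE → pop False; jump. Stack: []
LOAD_FAST p → push 61440. Stack: [61440]
RETURN_VALUE → return 61440.

61440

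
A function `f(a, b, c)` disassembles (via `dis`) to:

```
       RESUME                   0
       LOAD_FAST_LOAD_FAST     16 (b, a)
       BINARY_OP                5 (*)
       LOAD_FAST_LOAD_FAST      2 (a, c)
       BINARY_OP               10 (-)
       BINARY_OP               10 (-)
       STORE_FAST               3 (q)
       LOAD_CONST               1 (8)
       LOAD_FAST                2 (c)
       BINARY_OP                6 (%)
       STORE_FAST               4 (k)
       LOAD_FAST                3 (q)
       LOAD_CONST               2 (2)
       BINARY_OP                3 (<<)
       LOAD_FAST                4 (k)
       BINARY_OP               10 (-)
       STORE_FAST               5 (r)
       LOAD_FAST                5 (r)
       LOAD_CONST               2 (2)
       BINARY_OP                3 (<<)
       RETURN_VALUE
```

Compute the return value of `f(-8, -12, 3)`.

LOAD_FAST_LOAD_FAST b,a → push -12,-8. Stack: [-12, -8]
BINARY_OP * → -12 * -8 = 96. Stack: [96]
LOAD_FAST_LOAD_FAST a,c → push -8,3. Stack: [96, -8, 3]
BINARY_OP - → -8 - 3 = -11. Stack: [96, -11]
BINARY_OP - → 96 - -11 = 107. Stack: [107]
STORE_FAST q → q=107. Stack: []
LOAD_CONST → push 8. Stack: [8]
LOAD_FAST c → push 3. Stack: [8, 3]
BINARY_OP % → 8 % 3 = 2. Stack: [2]
STORE_FAST k → k=2. Stack: []
LOAD_FAST q → push 107. Stack: [107]
LOAD_CONST → push 2. Stack: [107, 2]
BINARY_OP << → 107 << 2 = 428. Stack: [428]
LOAD_FAST k → push 2. Stack: [428, 2]
BINARY_OP - → 428 - 2 = 426. Stack: [426]
STORE_FAST r → r=426. Stack: []
LOAD_FAST r → push 426. Stack: [426]
LOAD_CONST → push 2. Stack: [426, 2]
BINARY_OP << → 426 << 2 = 1704. Stack: [1704]
RETURN_VALUE → return 1704.

1704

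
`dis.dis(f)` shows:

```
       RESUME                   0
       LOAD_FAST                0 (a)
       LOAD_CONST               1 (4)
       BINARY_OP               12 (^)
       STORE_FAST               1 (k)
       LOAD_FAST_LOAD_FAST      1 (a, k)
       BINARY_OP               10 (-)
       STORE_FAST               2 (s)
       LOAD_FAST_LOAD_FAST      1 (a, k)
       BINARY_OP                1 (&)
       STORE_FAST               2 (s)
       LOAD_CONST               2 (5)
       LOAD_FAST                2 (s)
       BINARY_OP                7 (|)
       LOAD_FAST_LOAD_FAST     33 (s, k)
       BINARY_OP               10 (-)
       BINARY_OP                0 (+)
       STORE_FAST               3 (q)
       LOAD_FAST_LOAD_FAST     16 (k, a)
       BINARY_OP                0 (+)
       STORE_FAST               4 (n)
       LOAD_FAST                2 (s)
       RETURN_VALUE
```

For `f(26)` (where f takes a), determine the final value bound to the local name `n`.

LOAD_FAST a → push 26. Stack: [26]
LOAD_CONST → push 4. Stack: [26, 4]
BINARY_OP ^ → 26 ^ 4 = 30. Stack: [30]
STORE_FAST k → k=30. Stack: []
LOAD_FAST_LOAD_FAST a,k → push 26,30. Stack: [26, 30]
BINARY_OP - → 26 - 30 = -4. Stack: [-4]
STORE_FAST s → s=-4. Stack: []
LOAD_FAST_LOAD_FAST a,k → push 26,30. Stack: [26, 30]
BINARY_OP & → 26 & 30 = 26. Stack: [26]
STORE_FAST s → s=26. Stack: []
LOAD_CONST → push 5. Stack: [5]
LOAD_FAST s → push 26. Stack: [5, 26]
BINARY_OP | → 5 | 26 = 31. Stack: [31]
LOAD_FAST_LOAD_FAST s,k → push 26,30. Stack: [31, 26, 30]
BINARY_OP - → 26 - 30 = -4. Stack: [31, -4]
BINARY_OP + → 31 + -4 = 27. Stack: [27]
STORE_FAST q → q=27. Stack: []
LOAD_FAST_LOAD_FAST k,a → push 30,26. Stack: [30, 26]
BINARY_OP + → 30 + 26 = 56. Stack: [56]
STORE_FAST n → n=56. Stack: []
LOAD_FAST s → push 26. Stack: [26]
RETURN_VALUE → return 26.

56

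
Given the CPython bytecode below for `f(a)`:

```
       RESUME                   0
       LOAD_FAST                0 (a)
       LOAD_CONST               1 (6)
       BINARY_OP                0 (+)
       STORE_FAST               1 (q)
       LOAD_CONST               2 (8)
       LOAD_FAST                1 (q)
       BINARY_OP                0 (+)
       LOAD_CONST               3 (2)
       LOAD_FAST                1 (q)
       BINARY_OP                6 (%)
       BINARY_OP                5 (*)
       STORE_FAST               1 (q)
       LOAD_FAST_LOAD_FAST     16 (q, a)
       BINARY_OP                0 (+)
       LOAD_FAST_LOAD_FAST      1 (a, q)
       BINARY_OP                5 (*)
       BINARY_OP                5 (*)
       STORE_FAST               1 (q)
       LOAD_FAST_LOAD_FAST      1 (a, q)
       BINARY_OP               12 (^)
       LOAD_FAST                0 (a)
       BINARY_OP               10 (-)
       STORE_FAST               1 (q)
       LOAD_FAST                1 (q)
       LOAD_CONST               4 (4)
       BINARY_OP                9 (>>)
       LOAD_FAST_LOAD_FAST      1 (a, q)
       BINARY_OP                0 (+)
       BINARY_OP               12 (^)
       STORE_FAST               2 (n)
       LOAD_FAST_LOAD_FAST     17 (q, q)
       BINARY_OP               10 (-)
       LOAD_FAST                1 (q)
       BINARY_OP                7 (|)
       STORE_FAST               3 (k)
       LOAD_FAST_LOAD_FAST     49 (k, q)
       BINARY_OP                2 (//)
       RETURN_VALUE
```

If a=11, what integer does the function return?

1

LOAD_FAST a → push 11. Stack: [11]
LOAD_CONST → push 6. Stack: [11, 6]
BINARY_OP + → 11 + 6 = 17. Stack: [17]
STORE_FAST q → q=17. Stack: []
LOAD_CONST → push 8. Stack: [8]
LOAD_FAST q → push 17. Stack: [8, 17]
BINARY_OP + → 8 + 17 = 25. Stack: [25]
LOAD_CONST → push 2. Stack: [25, 2]
LOAD_FAST q → push 17. Stack: [25, 2, 17]
BINARY_OP % → 2 % 17 = 2. Stack: [25, 2]
BINARY_OP * → 25 * 2 = 50. Stack: [50]
STORE_FAST q → q=50. Stack: []
LOAD_FAST_LOAD_FAST q,a → push 50,11. Stack: [50, 11]
BINARY_OP + → 50 + 11 = 61. Stack: [61]
LOAD_FAST_LOAD_FAST a,q → push 11,50. Stack: [61, 11, 50]
BINARY_OP * → 11 * 50 = 550. Stack: [61, 550]
BINARY_OP * → 61 * 550 = 33550. Stack: [33550]
STORE_FAST q → q=33550. Stack: []
LOAD_FAST_LOAD_FAST a,q → push 11,33550. Stack: [11, 33550]
BINARY_OP ^ → 11 ^ 33550 = 33541. Stack: [33541]
LOAD_FAST a → push 11. Stack: [33541, 11]
BINARY_OP - → 33541 - 11 = 33530. Stack: [33530]
STORE_FAST q → q=33530. Stack: []
LOAD_FAST q → push 33530. Stack: [33530]
LOAD_CONST → push 4. Stack: [33530, 4]
BINARY_OP >> → 33530 >> 4 = 2095. Stack: [2095]
LOAD_FAST_LOAD_FAST a,q → push 11,33530. Stack: [2095, 11, 33530]
BINARY_OP + → 11 + 33530 = 33541. Stack: [2095, 33541]
BINARY_OP ^ → 2095 ^ 33541 = 35626. Stack: [35626]
STORE_FAST n → n=35626. Stack: []
LOAD_FAST_LOAD_FAST q,q → push 33530,33530. Stack: [33530, 33530]
BINARY_OP - → 33530 - 33530 = 0. Stack: [0]
LOAD_FAST q → push 33530. Stack: [0, 33530]
BINARY_OP | → 0 | 33530 = 33530. Stack: [33530]
STORE_FAST k → k=33530. Stack: []
LOAD_FAST_LOAD_FAST k,q → push 33530,33530. Stack: [33530, 33530]
BINARY_OP // → 33530 // 33530 = 1. Stack: [1]
RETURN_VALUE → return 1.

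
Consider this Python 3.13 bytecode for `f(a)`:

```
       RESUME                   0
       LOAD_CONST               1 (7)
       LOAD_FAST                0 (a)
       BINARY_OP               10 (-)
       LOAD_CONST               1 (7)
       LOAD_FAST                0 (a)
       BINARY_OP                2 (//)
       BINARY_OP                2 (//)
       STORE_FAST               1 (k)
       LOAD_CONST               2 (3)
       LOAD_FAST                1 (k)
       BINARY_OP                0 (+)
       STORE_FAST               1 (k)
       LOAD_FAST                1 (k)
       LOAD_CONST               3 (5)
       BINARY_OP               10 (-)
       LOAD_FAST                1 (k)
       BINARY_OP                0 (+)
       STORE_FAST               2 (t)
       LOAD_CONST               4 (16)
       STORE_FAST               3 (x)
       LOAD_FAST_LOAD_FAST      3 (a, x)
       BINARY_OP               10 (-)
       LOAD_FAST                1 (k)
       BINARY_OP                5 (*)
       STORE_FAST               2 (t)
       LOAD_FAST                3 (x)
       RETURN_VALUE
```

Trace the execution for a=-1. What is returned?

16

LOAD_CONST → push 7. Stack: [7]
LOAD_FAST a → push -1. Stack: [7, -1]
BINARY_OP - → 7 - -1 = 8. Stack: [8]
LOAD_CONST → push 7. Stack: [8, 7]
LOAD_FAST a → push -1. Stack: [8, 7, -1]
BINARY_OP // → 7 // -1 = -7. Stack: [8, -7]
BINARY_OP // → 8 // -7 = -2. Stack: [-2]
STORE_FAST k → k=-2. Stack: []
LOAD_CONST → push 3. Stack: [3]
LOAD_FAST k → push -2. Stack: [3, -2]
BINARY_OP + → 3 + -2 = 1. Stack: [1]
STORE_FAST k → k=1. Stack: []
LOAD_FAST k → push 1. Stack: [1]
LOAD_CONST → push 5. Stack: [1, 5]
BINARY_OP - → 1 - 5 = -4. Stack: [-4]
LOAD_FAST k → push 1. Stack: [-4, 1]
BINARY_OP + → -4 + 1 = -3. Stack: [-3]
STORE_FAST t → t=-3. Stack: []
LOAD_CONST → push 16. Stack: [16]
STORE_FAST x → x=16. Stack: []
LOAD_FAST_LOAD_FAST a,x → push -1,16. Stack: [-1, 16]
BINARY_OP - → -1 - 16 = -17. Stack: [-17]
LOAD_FAST k → push 1. Stack: [-17, 1]
BINARY_OP * → -17 * 1 = -17. Stack: [-17]
STORE_FAST t → t=-17. Stack: []
LOAD_FAST x → push 16. Stack: [16]
RETURN_VALUE → return 16.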